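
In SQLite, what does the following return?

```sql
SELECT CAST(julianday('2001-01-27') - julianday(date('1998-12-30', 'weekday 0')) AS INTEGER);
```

755

`weekday 0` advances to the next Sunday; 1998-12-30 is a Wednesday, so it moves forward to 1999-01-03.
28 days remain in January 1999 after the 3rd (31 − 3).
Full months from February 1999 through December 2000 contribute their day counts.
Then 27 days into January 2001.
Total: 28 + 28 + 31 + 30 + 31 + 30 + 31 + 31 + 30 + 31 + 30 + 31 + 31 + 29 + 31 + 30 + 31 + 30 + 31 + 31 + 30 + 31 + 30 + 31 + 27 = 755.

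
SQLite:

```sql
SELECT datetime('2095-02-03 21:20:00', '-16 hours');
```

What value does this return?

2095-02-03 05:20:00

-16 hours from 2095-02-03 21:20:00 is 2095-02-03 05:20:00.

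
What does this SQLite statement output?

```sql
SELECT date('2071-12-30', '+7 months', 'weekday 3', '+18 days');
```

Adding +7 months to 2071-12-30 gives 2072-07-30.
`weekday 3` advances to the next Wednesday; 2072-07-30 is a Saturday, so it moves forward to 2072-08-03.
Advancing 18 more days within August lands on 2072-08-21.

2072-08-21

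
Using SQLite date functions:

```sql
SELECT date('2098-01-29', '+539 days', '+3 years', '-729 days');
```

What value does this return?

Applying '+539 days' to 2098-01-29: counting 539 days forward gives 2099-07-22.
Adding +3 years to 2099-07-22 gives 2102-07-22.
Applying '-729 days' to 2102-07-22: counting 729 days back gives 2100-07-23.

2100-07-23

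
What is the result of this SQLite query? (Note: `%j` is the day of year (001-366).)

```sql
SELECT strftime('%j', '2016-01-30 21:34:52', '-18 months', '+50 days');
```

261

First apply '-18 months', '+50 days': 2016-01-30 21:34:52 → 2014-09-18 21:34:52.
Day-of-year for 2014-09-18: days since 2014-01-01 inclusive = 261, zero-padded to 261.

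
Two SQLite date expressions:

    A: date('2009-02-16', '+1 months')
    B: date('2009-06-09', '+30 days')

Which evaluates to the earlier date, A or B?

A

A = 2009-03-16.
B = 2009-07-09.
A is earlier.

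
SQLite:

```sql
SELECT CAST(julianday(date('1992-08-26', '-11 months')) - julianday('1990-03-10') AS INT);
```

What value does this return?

565

Adding -11 months to 1992-08-26 gives 1991-09-26.
21 days remain in March 1990 after the 10th (31 − 10).
Full months from April 1990 through August 1991 contribute their day counts.
Then 26 days into September 1991.
Total: 21 + 30 + 31 + 30 + 31 + 31 + 30 + 31 + 30 + 31 + 31 + 28 + 31 + 30 + 31 + 30 + 31 + 31 + 26 = 565.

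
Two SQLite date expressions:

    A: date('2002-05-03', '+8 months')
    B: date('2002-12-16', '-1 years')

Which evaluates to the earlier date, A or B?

B

A = 2003-01-03.
B = 2001-12-16.
B is earlier.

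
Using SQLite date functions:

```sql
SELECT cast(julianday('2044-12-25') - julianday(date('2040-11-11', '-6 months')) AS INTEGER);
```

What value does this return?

1689

Adding -6 months to 2040-11-11 gives 2040-05-11.
20 days remain in May 2040 after the 11th (31 − 11).
Full months from June 2040 through November 2044 contribute their day counts.
Then 25 days into December 2044.
Total: 20 + 30 + 31 + 31 + 30 + 31 + 30 + 31 + 31 + 28 + 31 + 30 + 31 + 30 + 31 + 31 + 30 + 31 + 30 + 31 + 31 + 28 + 31 + 30 + 31 + 30 + 31 + 31 + 30 + 31 + 30 + 31 + 31 + 28 + 31 + 30 + 31 + 30 + 31 + 31 + 30 + 31 + 30 + 31 + 31 + 29 + 31 + 30 + 31 + 30 + 31 + 31 + 30 + 31 + 30 + 25 = 1689.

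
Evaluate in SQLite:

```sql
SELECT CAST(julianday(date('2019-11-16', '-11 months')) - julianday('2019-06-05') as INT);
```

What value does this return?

-171

Adding -11 months to 2019-11-16 gives 2018-12-16.
15 days remain in December 2018 after the 16th (31 − 16).
January 2019: 31 days.
February 2019: 28 days.
March 2019: 31 days.
April 2019: 30 days.
May 2019: 31 days.
Then 5 days into June 2019.
Total: 15 + 31 + 28 + 31 + 30 + 31 + 5 = 171.
The subtraction is earlier − later, so the result is −171 → -171.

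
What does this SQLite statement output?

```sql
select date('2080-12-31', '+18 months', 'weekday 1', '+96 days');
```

Adding +18 months to 2080-12-31 targets 2082-06-31. June 2082 has only 30 days, so SQLite normalizes the 1-day overflow forward to 2082-07-01.
`weekday 1` advances to the next Monday; 2082-07-01 is a Wednesday, so it moves forward to 2082-07-06.
Applying '+96 days' to 2082-07-06: counting 96 days forward gives 2082-10-10.

2082-10-10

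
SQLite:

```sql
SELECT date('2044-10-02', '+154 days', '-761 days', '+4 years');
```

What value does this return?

2047-02-03

Applying '+154 days' to 2044-10-02: counting 154 days forward gives 2045-03-05.
Applying '-761 days' to 2045-03-05: counting 761 days back gives 2043-02-03.
Adding +4 years to 2043-02-03 gives 2047-02-03.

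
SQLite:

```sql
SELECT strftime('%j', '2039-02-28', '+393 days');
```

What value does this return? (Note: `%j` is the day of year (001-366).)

First apply '+393 days': 2039-02-28 → 2040-03-27.
Day-of-year for 2040-03-27: days since 2040-01-01 inclusive = 87, zero-padded to 087.

087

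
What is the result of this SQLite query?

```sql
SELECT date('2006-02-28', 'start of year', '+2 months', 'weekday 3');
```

`start of year` rewinds 2006-02-28 to 2006-01-01.
Adding +2 months to 2006-01-01 gives 2006-03-01.
`weekday 3` advances to the next Wednesday; 2006-03-01 is already a Wednesday, so it stays at 2006-03-01.

2006-03-01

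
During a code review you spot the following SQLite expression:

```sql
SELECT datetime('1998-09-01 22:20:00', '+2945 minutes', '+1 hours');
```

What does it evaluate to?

1998-09-04 00:25:00

2945 minutes = 49h 5m; +2945 minutes from 1998-09-01 22:20:00 is 1998-09-03 23:25:00 (crosses midnight).
+1 hours from 1998-09-03 23:25:00 is 1998-09-04 00:25:00 (crosses midnight).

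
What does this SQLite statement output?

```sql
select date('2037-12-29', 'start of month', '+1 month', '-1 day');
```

`start of month` rewinds 2037-12-29 to 2037-12-01.
Adding +1 month to 2037-12-01 gives 2038-01-01.
Going back 1 day from 2038-01-01 reaches 2037-12-31 (last day of December, 31 days).

2037-12-31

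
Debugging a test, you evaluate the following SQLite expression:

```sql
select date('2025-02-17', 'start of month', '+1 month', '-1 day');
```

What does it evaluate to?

`start of month` rewinds 2025-02-17 to 2025-02-01.
Adding +1 month to 2025-02-01 gives 2025-03-01.
Going back 1 day from 2025-03-01 reaches 2025-02-28 (last day of February, 28 days).

2025-02-28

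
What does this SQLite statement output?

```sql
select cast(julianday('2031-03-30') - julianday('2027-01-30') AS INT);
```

1520

1 day remains in January 2027 after the 30th (31 − 30).
Full months from February 2027 through February 2031 contribute their day counts.
Then 30 days into March 2031.
Total: 1 + 28 + 31 + 30 + 31 + 30 + 31 + 31 + 30 + 31 + 30 + 31 + 31 + 29 + 31 + 30 + 31 + 30 + 31 + 31 + 30 + 31 + 30 + 31 + 31 + 28 + 31 + 30 + 31 + 30 + 31 + 31 + 30 + 31 + 30 + 31 + 31 + 28 + 31 + 30 + 31 + 30 + 31 + 31 + 30 + 31 + 30 + 31 + 31 + 28 + 30 = 1520.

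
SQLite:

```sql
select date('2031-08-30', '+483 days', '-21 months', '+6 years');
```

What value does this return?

2037-03-25

Applying '+483 days' to 2031-08-30: counting 483 days forward gives 2032-12-25.
Adding -21 months to 2032-12-25 gives 2031-03-25.
Adding +6 years to 2031-03-25 gives 2037-03-25.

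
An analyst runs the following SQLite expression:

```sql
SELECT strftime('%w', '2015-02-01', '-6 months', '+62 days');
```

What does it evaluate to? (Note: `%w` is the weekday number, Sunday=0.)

First apply '-6 months', '+62 days': 2015-02-01 → 2014-10-02.
2014-10-02 is a Thursday; with Sunday=0 that is 4.

4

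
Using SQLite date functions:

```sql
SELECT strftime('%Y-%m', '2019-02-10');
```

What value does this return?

`%Y-%m` extracts the year-month: 2019-02.

2019-02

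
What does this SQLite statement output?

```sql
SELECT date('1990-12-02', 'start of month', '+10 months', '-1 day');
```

1991-09-30

`start of month` rewinds 1990-12-02 to 1990-12-01.
Adding +10 months to 1990-12-01 gives 1991-10-01.
Going back 1 day from 1991-10-01 reaches 1991-09-30 (last day of September, 30 days).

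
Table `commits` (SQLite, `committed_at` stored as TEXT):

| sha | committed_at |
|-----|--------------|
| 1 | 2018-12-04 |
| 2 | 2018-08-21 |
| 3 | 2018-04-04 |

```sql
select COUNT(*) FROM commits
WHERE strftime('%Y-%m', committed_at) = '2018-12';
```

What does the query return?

1

Rows with year-month 2018-12: 2018-12-04 → 1.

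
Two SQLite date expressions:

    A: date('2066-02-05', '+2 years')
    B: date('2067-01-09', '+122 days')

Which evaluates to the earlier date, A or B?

A = 2068-02-05.
B = 2067-05-11.
B is earlier.

B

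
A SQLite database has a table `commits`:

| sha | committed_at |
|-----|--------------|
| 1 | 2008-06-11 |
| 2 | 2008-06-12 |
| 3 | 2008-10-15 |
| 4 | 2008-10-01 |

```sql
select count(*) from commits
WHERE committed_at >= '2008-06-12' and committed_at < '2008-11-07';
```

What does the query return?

Rows in [2008-06-12, 2008-11-07): 2008-06-12, 2008-10-15, 2008-10-01 → 3 rows.

3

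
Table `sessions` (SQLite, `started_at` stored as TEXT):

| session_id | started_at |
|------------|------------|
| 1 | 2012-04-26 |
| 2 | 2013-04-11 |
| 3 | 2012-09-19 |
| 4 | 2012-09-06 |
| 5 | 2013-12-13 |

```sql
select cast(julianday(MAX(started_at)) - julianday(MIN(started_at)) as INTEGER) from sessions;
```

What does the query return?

596

MIN = 2012-04-26, MAX = 2013-12-13.
4 days remain in April 2012 after the 26th (30 − 26).
Full months from May 2012 through November 2013 contribute their day counts.
Then 13 days into December 2013.
Total: 4 + 31 + 30 + 31 + 31 + 30 + 31 + 30 + 31 + 31 + 28 + 31 + 30 + 31 + 30 + 31 + 31 + 30 + 31 + 30 + 13 = 596.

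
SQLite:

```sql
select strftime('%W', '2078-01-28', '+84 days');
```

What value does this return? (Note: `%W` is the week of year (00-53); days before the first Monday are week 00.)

First apply '+84 days': 2078-01-28 → 2078-04-22.
2078-04-22 is a Friday. SQLite's %W counts Mondays since the year started; the result is 16.

16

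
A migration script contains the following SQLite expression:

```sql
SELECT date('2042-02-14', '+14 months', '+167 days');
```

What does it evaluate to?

Adding +14 months to 2042-02-14 gives 2043-04-14.
Applying '+167 days' to 2043-04-14: counting 167 days forward gives 2043-09-28.

2043-09-28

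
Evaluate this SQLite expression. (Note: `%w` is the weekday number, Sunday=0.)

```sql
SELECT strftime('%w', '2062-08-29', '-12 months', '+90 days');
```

0

First apply '-12 months', '+90 days': 2062-08-29 → 2061-11-27.
2061-11-27 is a Sunday; with Sunday=0 that is 0.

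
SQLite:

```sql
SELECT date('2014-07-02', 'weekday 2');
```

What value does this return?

`weekday 2` advances to the next Tuesday; 2014-07-02 is a Wednesday, so it moves forward to 2014-07-08.

2014-07-08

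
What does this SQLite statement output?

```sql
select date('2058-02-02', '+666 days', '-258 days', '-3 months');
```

Applying '+666 days' to 2058-02-02: counting 666 days forward gives 2059-11-30.
Applying '-258 days' to 2059-11-30: counting 258 days back gives 2059-03-17.
Adding -3 months to 2059-03-17 gives 2058-12-17.

2058-12-17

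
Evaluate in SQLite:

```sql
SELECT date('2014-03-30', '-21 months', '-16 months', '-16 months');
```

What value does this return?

Adding -21 months to 2014-03-30 gives 2012-06-30.
Adding -16 months to 2012-06-30 targets 2011-02-30. February 2011 has only 28 days, so SQLite normalizes the 2-day overflow forward to 2011-03-02.
Adding -16 months to 2011-03-02 gives 2009-11-02.

2009-11-02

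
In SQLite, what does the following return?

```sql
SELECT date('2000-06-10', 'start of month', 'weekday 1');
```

2000-06-05

`start of month` rewinds 2000-06-10 to 2000-06-01.
`weekday 1` advances to the next Monday; 2000-06-01 is a Thursday, so it moves forward to 2000-06-05.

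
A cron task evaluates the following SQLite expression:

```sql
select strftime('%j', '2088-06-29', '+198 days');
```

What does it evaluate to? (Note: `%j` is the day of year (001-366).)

First apply '+198 days': 2088-06-29 → 2089-01-13.
Day-of-year for 2089-01-13: days since 2089-01-01 inclusive = 13, zero-padded to 013.

013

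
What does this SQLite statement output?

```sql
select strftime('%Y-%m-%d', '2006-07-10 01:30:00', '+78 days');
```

2006-09-26

First apply '+78 days': 2006-07-10 01:30:00 → 2006-09-26 01:30:00.
`%Y-%m-%d` extracts the ISO date: 2006-09-26.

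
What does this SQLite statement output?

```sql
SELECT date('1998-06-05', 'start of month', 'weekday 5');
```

1998-06-05

`start of month` rewinds 1998-06-05 to 1998-06-01.
`weekday 5` advances to the next Friday; 1998-06-01 is a Monday, so it moves forward to 1998-06-05.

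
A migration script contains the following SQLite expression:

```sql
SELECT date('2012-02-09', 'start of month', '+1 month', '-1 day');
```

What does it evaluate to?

2012-02-29

`start of month` rewinds 2012-02-09 to 2012-02-01.
Adding +1 month to 2012-02-01 gives 2012-03-01.
Going back 1 day from 2012-03-01 reaches 2012-02-29 (last day of February, 29 days).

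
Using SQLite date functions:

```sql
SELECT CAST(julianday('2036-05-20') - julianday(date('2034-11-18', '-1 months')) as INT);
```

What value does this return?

Adding -1 month to 2034-11-18 gives 2034-10-18.
13 days remain in October 2034 after the 18th (31 − 18).
Full months from November 2034 through April 2036 contribute their day counts.
Then 20 days into May 2036.
Total: 13 + 30 + 31 + 31 + 28 + 31 + 30 + 31 + 30 + 31 + 31 + 30 + 31 + 30 + 31 + 31 + 29 + 31 + 30 + 20 = 580.

580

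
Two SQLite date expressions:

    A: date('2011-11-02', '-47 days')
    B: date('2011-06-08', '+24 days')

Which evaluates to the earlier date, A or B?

A = 2011-09-16.
B = 2011-07-02.
B is earlier.

B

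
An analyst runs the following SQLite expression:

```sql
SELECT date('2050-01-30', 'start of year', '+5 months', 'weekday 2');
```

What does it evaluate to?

`start of year` rewinds 2050-01-30 to 2050-01-01.
Adding +5 months to 2050-01-01 gives 2050-06-01.
`weekday 2` advances to the next Tuesday; 2050-06-01 is a Wednesday, so it moves forward to 2050-06-07.

2050-06-07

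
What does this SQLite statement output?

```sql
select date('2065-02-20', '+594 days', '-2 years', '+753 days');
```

2066-10-30

Applying '+594 days' to 2065-02-20: counting 594 days forward gives 2066-10-07.
Adding -2 years to 2066-10-07 gives 2064-10-07.
Applying '+753 days' to 2064-10-07: counting 753 days forward gives 2066-10-30.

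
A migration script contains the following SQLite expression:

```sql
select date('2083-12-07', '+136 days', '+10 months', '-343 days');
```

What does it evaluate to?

Applying '+136 days' to 2083-12-07: counting 136 days forward gives 2084-04-21.
Adding +10 months to 2084-04-21 gives 2085-02-21.
Applying '-343 days' to 2085-02-21: counting 343 days back gives 2084-03-15.

2084-03-15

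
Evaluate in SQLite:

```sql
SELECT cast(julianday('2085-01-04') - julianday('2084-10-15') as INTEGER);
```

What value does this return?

81

16 days remain in October 2084 after the 15th (31 − 15).
November 2084: 30 days.
December 2084: 31 days.
Then 4 days into January 2085.
Total: 16 + 30 + 31 + 4 = 81.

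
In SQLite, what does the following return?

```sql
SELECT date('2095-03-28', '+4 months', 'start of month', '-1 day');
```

2095-06-30

Adding +4 months to 2095-03-28 gives 2095-07-28.
`start of month` rewinds 2095-07-28 to 2095-07-01.
Going back 1 day from 2095-07-01 reaches 2095-06-30 (last day of June, 30 days).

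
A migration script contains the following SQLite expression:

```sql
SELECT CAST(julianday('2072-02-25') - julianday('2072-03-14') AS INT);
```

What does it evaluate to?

-18

4 days remain in February 2072 after the 25th (29 − 25).
Then 14 days into March 2072.
Total: 4 + 14 = 18.
The subtraction is earlier − later, so the result is −18 → -18.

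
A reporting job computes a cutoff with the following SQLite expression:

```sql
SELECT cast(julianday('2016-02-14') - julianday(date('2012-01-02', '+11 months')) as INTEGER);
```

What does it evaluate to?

Adding +11 months to 2012-01-02 gives 2012-12-02.
29 days remain in December 2012 after the 2nd (31 − 2).
Full months from January 2013 through January 2016 contribute their day counts.
Then 14 days into February 2016.
Total: 29 + 31 + 28 + 31 + 30 + 31 + 30 + 31 + 31 + 30 + 31 + 30 + 31 + 31 + 28 + 31 + 30 + 31 + 30 + 31 + 31 + 30 + 31 + 30 + 31 + 31 + 28 + 31 + 30 + 31 + 30 + 31 + 31 + 30 + 31 + 30 + 31 + 31 + 14 = 1169.

1169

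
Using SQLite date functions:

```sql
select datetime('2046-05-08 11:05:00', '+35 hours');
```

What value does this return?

2046-05-09 22:05:00

+35 hours from 2046-05-08 11:05:00 is 2046-05-09 22:05:00 (crosses midnight).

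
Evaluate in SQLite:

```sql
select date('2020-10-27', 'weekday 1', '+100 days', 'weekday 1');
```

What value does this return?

2021-02-15

`weekday 1` advances to the next Monday; 2020-10-27 is a Tuesday, so it moves forward to 2020-11-02.
Applying '+100 days' to 2020-11-02: counting 100 days forward gives 2021-02-10.
`weekday 1` advances to the next Monday; 2021-02-10 is a Wednesday, so it moves forward to 2021-02-15.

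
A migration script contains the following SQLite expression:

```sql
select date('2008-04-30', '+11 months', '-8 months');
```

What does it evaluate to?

Adding +11 months to 2008-04-30 gives 2009-03-30.
Adding -8 months to 2009-03-30 gives 2008-07-30.

2008-07-30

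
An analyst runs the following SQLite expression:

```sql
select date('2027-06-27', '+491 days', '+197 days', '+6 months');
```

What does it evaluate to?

2029-11-15

Applying '+491 days' to 2027-06-27: counting 491 days forward gives 2028-10-30.
Applying '+197 days' to 2028-10-30: counting 197 days forward gives 2029-05-15.
Adding +6 months to 2029-05-15 gives 2029-11-15.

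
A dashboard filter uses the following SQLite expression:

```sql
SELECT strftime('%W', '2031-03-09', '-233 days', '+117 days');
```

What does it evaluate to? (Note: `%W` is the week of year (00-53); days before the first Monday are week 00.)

First apply '-233 days', '+117 days': 2031-03-09 → 2030-11-13.
2030-11-13 is a Wednesday. SQLite's %W counts Mondays since the year started; the result is 45.

45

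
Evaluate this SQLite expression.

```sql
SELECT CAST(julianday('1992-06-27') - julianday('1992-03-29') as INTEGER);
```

90

2 days remain in March 1992 after the 29th (31 − 29).
April 1992: 30 days.
May 1992: 31 days.
Then 27 days into June 1992.
Total: 2 + 30 + 31 + 27 = 90.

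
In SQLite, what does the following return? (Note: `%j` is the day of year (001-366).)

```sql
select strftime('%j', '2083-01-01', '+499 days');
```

First apply '+499 days': 2083-01-01 → 2084-05-14.
Day-of-year for 2084-05-14: days since 2084-01-01 inclusive = 135, zero-padded to 135.

135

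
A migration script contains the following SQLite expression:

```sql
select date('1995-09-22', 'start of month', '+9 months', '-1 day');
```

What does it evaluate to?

`start of month` rewinds 1995-09-22 to 1995-09-01.
Adding +9 months to 1995-09-01 gives 1996-06-01.
Going back 1 day from 1996-06-01 reaches 1996-05-31 (last day of May, 31 days).

1996-05-31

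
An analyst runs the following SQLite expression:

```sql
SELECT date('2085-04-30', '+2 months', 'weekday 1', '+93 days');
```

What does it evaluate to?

Adding +2 months to 2085-04-30 gives 2085-06-30.
`weekday 1` advances to the next Monday; 2085-06-30 is a Saturday, so it moves forward to 2085-07-02.
Applying '+93 days' to 2085-07-02: counting 93 days forward gives 2085-10-03.

2085-10-03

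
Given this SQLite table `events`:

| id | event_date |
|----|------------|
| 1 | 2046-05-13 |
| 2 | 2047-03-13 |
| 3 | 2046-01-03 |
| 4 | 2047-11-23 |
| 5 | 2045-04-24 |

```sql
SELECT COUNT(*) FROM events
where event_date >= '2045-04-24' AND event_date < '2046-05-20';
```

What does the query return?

Rows in [2045-04-24, 2046-05-20): 2046-05-13, 2046-01-03, 2045-04-24 → 3 rows.

3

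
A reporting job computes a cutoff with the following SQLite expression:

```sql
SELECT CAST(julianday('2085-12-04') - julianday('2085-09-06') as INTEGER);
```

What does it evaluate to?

24 days remain in September 2085 after the 6th (30 − 6).
October 2085: 31 days.
November 2085: 30 days.
Then 4 days into December 2085.
Total: 24 + 31 + 30 + 4 = 89.

89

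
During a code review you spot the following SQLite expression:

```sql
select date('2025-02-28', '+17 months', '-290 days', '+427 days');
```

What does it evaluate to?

Adding +17 months to 2025-02-28 gives 2026-07-28.
Applying '-290 days' to 2026-07-28: counting 290 days back gives 2025-10-11.
Applying '+427 days' to 2025-10-11: counting 427 days forward gives 2026-12-12.

2026-12-12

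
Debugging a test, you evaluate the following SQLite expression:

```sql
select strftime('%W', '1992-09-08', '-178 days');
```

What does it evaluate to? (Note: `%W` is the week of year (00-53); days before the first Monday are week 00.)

First apply '-178 days': 1992-09-08 → 1992-03-14.
1992-03-14 is a Saturday. SQLite's %W counts Mondays since the year started; the result is 10.

10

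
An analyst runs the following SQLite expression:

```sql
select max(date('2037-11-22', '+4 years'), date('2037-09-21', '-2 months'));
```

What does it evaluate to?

date('2037-11-22', '+4 years') → 2041-11-22.
date('2037-09-21', '-2 months') → 2037-07-21.
Later of the two is 2041-11-22.

2041-11-22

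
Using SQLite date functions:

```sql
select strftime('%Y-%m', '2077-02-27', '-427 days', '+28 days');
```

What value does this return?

2076-01

First apply '-427 days', '+28 days': 2077-02-27 → 2076-01-25.
`%Y-%m` extracts the year-month: 2076-01.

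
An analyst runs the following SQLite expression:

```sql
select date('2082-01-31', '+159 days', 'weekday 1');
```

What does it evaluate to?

Applying '+159 days' to 2082-01-31: counting 159 days forward gives 2082-07-09.
`weekday 1` advances to the next Monday; 2082-07-09 is a Thursday, so it moves forward to 2082-07-13.

2082-07-13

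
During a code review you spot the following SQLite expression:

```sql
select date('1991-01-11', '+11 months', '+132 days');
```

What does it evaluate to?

1992-04-21

Adding +11 months to 1991-01-11 gives 1991-12-11.
Applying '+132 days' to 1991-12-11: counting 132 days forward gives 1992-04-21.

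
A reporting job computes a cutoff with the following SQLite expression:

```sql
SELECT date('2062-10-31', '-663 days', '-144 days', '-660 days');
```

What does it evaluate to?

2058-10-25

Applying '-663 days' to 2062-10-31: counting 663 days back gives 2061-01-06.
Applying '-144 days' to 2061-01-06: counting 144 days back gives 2060-08-15.
Applying '-660 days' to 2060-08-15: counting 660 days back gives 2058-10-25.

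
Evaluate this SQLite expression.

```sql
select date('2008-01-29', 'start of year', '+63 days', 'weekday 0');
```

`start of year` rewinds 2008-01-29 to 2008-01-01.
Applying '+63 days' to 2008-01-01: counting 63 days forward gives 2008-03-04.
`weekday 0` advances to the next Sunday; 2008-03-04 is a Tuesday, so it moves forward to 2008-03-09.

2008-03-09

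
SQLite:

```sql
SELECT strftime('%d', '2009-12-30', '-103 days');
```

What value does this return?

18

First apply '-103 days': 2009-12-30 → 2009-09-18.
`%d` extracts the 2-digit day of month: 18.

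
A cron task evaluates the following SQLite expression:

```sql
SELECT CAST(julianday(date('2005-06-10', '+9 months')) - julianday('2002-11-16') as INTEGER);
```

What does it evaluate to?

Adding +9 months to 2005-06-10 gives 2006-03-10.
14 days remain in November 2002 after the 16th (30 − 16).
Full months from December 2002 through February 2006 contribute their day counts.
Then 10 days into March 2006.
Total: 14 + 31 + 31 + 28 + 31 + 30 + 31 + 30 + 31 + 31 + 30 + 31 + 30 + 31 + 31 + 29 + 31 + 30 + 31 + 30 + 31 + 31 + 30 + 31 + 30 + 31 + 31 + 28 + 31 + 30 + 31 + 30 + 31 + 31 + 30 + 31 + 30 + 31 + 31 + 28 + 10 = 1210.

1210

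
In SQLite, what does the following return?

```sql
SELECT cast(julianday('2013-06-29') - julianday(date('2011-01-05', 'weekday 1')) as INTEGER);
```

901

`weekday 1` advances to the next Monday; 2011-01-05 is a Wednesday, so it moves forward to 2011-01-10.
21 days remain in January 2011 after the 10th (31 − 10).
Full months from February 2011 through May 2013 contribute their day counts.
Then 29 days into June 2013.
Total: 21 + 28 + 31 + 30 + 31 + 30 + 31 + 31 + 30 + 31 + 30 + 31 + 31 + 29 + 31 + 30 + 31 + 30 + 31 + 31 + 30 + 31 + 30 + 31 + 31 + 28 + 31 + 30 + 31 + 29 = 901.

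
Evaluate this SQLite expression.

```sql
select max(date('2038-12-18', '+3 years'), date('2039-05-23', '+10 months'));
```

2041-12-18

date('2038-12-18', '+3 years') → 2041-12-18.
date('2039-05-23', '+10 months') → 2040-03-23.
Later of the two is 2041-12-18.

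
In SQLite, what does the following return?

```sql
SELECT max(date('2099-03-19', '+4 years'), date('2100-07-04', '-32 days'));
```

2103-03-19

date('2099-03-19', '+4 years') → 2103-03-19.
date('2100-07-04', '-32 days') → 2100-06-02.
Later of the two is 2103-03-19.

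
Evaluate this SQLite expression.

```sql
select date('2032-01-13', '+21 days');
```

2032-02-03

January 2032 has 31 days; 18 remain after the 13th, so 19 days reach 2032-02-01.
Advancing 2 more days within February lands on 2032-02-03.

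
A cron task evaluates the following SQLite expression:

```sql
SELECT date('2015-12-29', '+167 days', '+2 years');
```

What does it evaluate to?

Applying '+167 days' to 2015-12-29: counting 167 days forward gives 2016-06-13.
Adding +2 years to 2016-06-13 gives 2018-06-13.

2018-06-13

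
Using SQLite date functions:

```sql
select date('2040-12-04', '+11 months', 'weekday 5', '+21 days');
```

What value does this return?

Adding +11 months to 2040-12-04 gives 2041-11-04.
`weekday 5` advances to the next Friday; 2041-11-04 is a Monday, so it moves forward to 2041-11-08.
Advancing 21 more days within November lands on 2041-11-29.

2041-11-29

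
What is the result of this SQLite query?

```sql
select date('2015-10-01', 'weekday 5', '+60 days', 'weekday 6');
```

`weekday 5` advances to the next Friday; 2015-10-01 is a Thursday, so it moves forward to 2015-10-02.
Applying '+60 days' to 2015-10-02: counting 60 days forward gives 2015-12-01.
`weekday 6` advances to the next Saturday; 2015-12-01 is a Tuesday, so it moves forward to 2015-12-05.

2015-12-05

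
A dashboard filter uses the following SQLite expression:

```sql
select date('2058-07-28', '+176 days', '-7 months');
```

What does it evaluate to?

Applying '+176 days' to 2058-07-28: counting 176 days forward gives 2059-01-20.
Adding -7 months to 2059-01-20 gives 2058-06-20.

2058-06-20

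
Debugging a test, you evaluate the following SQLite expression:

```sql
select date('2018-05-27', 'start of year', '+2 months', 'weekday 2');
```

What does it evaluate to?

2018-03-06

`start of year` rewinds 2018-05-27 to 2018-01-01.
Adding +2 months to 2018-01-01 gives 2018-03-01.
`weekday 2` advances to the next Tuesday; 2018-03-01 is a Thursday, so it moves forward to 2018-03-06.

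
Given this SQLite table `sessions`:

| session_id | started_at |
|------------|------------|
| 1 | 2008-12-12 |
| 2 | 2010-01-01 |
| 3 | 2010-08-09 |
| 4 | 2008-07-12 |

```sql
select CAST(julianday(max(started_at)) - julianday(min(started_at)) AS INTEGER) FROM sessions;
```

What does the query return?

MIN = 2008-07-12, MAX = 2010-08-09.
19 days remain in July 2008 after the 12th (31 − 12).
Full months from August 2008 through July 2010 contribute their day counts.
Then 9 days into August 2010.
Total: 19 + 31 + 30 + 31 + 30 + 31 + 31 + 28 + 31 + 30 + 31 + 30 + 31 + 31 + 30 + 31 + 30 + 31 + 31 + 28 + 31 + 30 + 31 + 30 + 31 + 9 = 758.

758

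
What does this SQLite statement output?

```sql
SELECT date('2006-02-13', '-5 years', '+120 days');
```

Adding -5 years to 2006-02-13 gives 2001-02-13.
Applying '+120 days' to 2001-02-13: counting 120 days forward gives 2001-06-13.

2001-06-13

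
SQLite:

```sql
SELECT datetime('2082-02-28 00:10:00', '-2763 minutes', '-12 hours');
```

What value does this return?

2082-02-25 14:07:00

2763 minutes = 46h 3m; -2763 minutes from 2082-02-28 00:10:00 is 2082-02-26 02:07:00 (crosses midnight).
-12 hours from 2082-02-26 02:07:00 is 2082-02-25 14:07:00 (crosses midnight).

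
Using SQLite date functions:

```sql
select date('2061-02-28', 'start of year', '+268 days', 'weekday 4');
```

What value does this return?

2061-09-29

`start of year` rewinds 2061-02-28 to 2061-01-01.
Applying '+268 days' to 2061-01-01: counting 268 days forward gives 2061-09-26.
`weekday 4` advances to the next Thursday; 2061-09-26 is a Monday, so it moves forward to 2061-09-29.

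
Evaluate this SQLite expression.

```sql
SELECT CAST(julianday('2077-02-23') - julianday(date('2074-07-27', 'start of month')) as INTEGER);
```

968

`start of month` rewinds 2074-07-27 to 2074-07-01.
30 days remain in July 2074 after the 1st (31 − 1).
Full months from August 2074 through January 2077 contribute their day counts.
Then 23 days into February 2077.
Total: 30 + 31 + 30 + 31 + 30 + 31 + 31 + 28 + 31 + 30 + 31 + 30 + 31 + 31 + 30 + 31 + 30 + 31 + 31 + 29 + 31 + 30 + 31 + 30 + 31 + 31 + 30 + 31 + 30 + 31 + 31 + 23 = 968.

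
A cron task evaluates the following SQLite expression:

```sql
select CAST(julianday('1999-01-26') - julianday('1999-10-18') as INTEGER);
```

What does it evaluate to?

-265

5 days remain in January 1999 after the 26th (31 − 26).
Full months from February 1999 through September 1999 contribute their day counts.
Then 18 days into October 1999.
Total: 5 + 28 + 31 + 30 + 31 + 30 + 31 + 31 + 30 + 18 = 265.
The subtraction is earlier − later, so the result is −265 → -265.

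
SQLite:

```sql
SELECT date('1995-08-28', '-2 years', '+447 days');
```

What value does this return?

Adding -2 years to 1995-08-28 gives 1993-08-28.
Applying '+447 days' to 1993-08-28: counting 447 days forward gives 1994-11-18.

1994-11-18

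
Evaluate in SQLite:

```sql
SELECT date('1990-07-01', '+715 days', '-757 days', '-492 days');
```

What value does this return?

1989-01-13

Applying '+715 days' to 1990-07-01: counting 715 days forward gives 1992-06-15.
Applying '-757 days' to 1992-06-15: counting 757 days back gives 1990-05-20.
Applying '-492 days' to 1990-05-20: counting 492 days back gives 1989-01-13.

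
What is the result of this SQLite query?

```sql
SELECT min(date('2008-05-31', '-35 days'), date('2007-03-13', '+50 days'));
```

date('2008-05-31', '-35 days') → 2008-04-26.
date('2007-03-13', '+50 days') → 2007-05-02.
Earlier of the two is 2007-05-02.

2007-05-02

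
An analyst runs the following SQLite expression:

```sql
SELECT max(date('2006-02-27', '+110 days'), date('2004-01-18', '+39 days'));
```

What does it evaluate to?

2006-06-17

date('2006-02-27', '+110 days') → 2006-06-17.
date('2004-01-18', '+39 days') → 2004-02-26.
Later of the two is 2006-06-17.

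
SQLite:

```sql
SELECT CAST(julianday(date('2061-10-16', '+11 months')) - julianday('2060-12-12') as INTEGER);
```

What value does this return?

Adding +11 months to 2061-10-16 gives 2062-09-16.
19 days remain in December 2060 after the 12th (31 − 12).
Full months from January 2061 through August 2062 contribute their day counts.
Then 16 days into September 2062.
Total: 19 + 31 + 28 + 31 + 30 + 31 + 30 + 31 + 31 + 30 + 31 + 30 + 31 + 31 + 28 + 31 + 30 + 31 + 30 + 31 + 31 + 16 = 643.

643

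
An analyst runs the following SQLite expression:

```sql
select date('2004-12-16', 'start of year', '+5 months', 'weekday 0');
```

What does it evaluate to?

2004-06-06

`start of year` rewinds 2004-12-16 to 2004-01-01.
Adding +5 months to 2004-01-01 gives 2004-06-01.
`weekday 0` advances to the next Sunday; 2004-06-01 is a Tuesday, so it moves forward to 2004-06-06.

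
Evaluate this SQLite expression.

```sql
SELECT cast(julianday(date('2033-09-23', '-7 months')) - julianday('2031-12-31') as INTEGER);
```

420

Adding -7 months to 2033-09-23 gives 2033-02-23.
0 days remain in December 2031 after the 31st (31 − 31).
Full months from January 2032 through January 2033 contribute their day counts.
Then 23 days into February 2033.
Total: 0 + 31 + 29 + 31 + 30 + 31 + 30 + 31 + 31 + 30 + 31 + 30 + 31 + 31 + 23 = 420.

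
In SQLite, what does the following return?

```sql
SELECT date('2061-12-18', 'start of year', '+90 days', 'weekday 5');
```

`start of year` rewinds 2061-12-18 to 2061-01-01.
Applying '+90 days' to 2061-01-01: counting 90 days forward gives 2061-04-01.
`weekday 5` advances to the next Friday; 2061-04-01 is already a Friday, so it stays at 2061-04-01.

2061-04-01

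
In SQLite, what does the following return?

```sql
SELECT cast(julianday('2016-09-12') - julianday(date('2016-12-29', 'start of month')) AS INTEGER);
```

-80

`start of month` rewinds 2016-12-29 to 2016-12-01.
18 days remain in September 2016 after the 12th (30 − 12).
October 2016: 31 days.
November 2016: 30 days.
Then 1 day into December 2016.
Total: 18 + 31 + 30 + 1 = 80.
The subtraction is earlier − later, so the result is −80 → -80.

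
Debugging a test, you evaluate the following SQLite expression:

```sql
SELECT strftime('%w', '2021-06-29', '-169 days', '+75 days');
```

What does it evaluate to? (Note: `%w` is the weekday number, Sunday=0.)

6

First apply '-169 days', '+75 days': 2021-06-29 → 2021-03-27.
2021-03-27 is a Saturday; with Sunday=0 that is 6.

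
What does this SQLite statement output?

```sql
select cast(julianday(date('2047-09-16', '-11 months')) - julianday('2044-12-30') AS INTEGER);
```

Adding -11 months to 2047-09-16 gives 2046-10-16.
1 day remains in December 2044 after the 30th (31 − 30).
Full months from January 2045 through September 2046 contribute their day counts.
Then 16 days into October 2046.
Total: 1 + 31 + 28 + 31 + 30 + 31 + 30 + 31 + 31 + 30 + 31 + 30 + 31 + 31 + 28 + 31 + 30 + 31 + 30 + 31 + 31 + 30 + 16 = 655.

655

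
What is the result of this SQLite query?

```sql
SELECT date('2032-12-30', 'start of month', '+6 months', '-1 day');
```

`start of month` rewinds 2032-12-30 to 2032-12-01.
Adding +6 months to 2032-12-01 gives 2033-06-01.
Going back 1 day from 2033-06-01 reaches 2033-05-31 (last day of May, 31 days).

2033-05-31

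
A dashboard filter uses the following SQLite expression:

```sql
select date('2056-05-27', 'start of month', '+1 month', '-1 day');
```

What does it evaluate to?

`start of month` rewinds 2056-05-27 to 2056-05-01.
Adding +1 month to 2056-05-01 gives 2056-06-01.
Going back 1 day from 2056-06-01 reaches 2056-05-31 (last day of May, 31 days).

2056-05-31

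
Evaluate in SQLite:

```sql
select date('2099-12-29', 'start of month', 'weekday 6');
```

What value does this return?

2099-12-05

`start of month` rewinds 2099-12-29 to 2099-12-01.
`weekday 6` advances to the next Saturday; 2099-12-01 is a Tuesday, so it moves forward to 2099-12-05.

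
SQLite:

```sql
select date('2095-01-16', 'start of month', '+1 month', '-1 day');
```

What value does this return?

2095-01-31

`start of month` rewinds 2095-01-16 to 2095-01-01.
Adding +1 month to 2095-01-01 gives 2095-02-01.
Going back 1 day from 2095-02-01 reaches 2095-01-31 (last day of January, 31 days).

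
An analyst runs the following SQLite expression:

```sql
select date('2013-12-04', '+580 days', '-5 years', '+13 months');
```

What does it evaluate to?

Applying '+580 days' to 2013-12-04: counting 580 days forward gives 2015-07-07.
Adding -5 years to 2015-07-07 gives 2010-07-07.
Adding +13 months to 2010-07-07 gives 2011-08-07.

2011-08-07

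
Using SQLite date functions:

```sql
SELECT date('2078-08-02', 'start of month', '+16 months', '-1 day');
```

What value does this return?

`start of month` rewinds 2078-08-02 to 2078-08-01.
Adding +16 months to 2078-08-01 gives 2079-12-01.
Going back 1 day from 2079-12-01 reaches 2079-11-30 (last day of November, 30 days).

2079-11-30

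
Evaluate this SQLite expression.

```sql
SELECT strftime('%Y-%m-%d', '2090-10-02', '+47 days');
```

First apply '+47 days': 2090-10-02 → 2090-11-18.
`%Y-%m-%d` extracts the ISO date: 2090-11-18.

2090-11-18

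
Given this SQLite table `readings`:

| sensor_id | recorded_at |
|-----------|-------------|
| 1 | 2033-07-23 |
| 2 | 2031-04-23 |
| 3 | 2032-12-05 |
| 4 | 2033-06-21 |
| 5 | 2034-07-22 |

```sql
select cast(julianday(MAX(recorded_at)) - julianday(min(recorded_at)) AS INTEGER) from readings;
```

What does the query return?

MIN = 2031-04-23, MAX = 2034-07-22.
7 days remain in April 2031 after the 23rd (30 − 23).
Full months from May 2031 through June 2034 contribute their day counts.
Then 22 days into July 2034.
Total: 7 + 31 + 30 + 31 + 31 + 30 + 31 + 30 + 31 + 31 + 29 + 31 + 30 + 31 + 30 + 31 + 31 + 30 + 31 + 30 + 31 + 31 + 28 + 31 + 30 + 31 + 30 + 31 + 31 + 30 + 31 + 30 + 31 + 31 + 28 + 31 + 30 + 31 + 30 + 22 = 1186.

1186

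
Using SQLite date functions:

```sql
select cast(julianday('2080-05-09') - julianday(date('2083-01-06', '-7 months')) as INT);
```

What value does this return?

Adding -7 months to 2083-01-06 gives 2082-06-06.
22 days remain in May 2080 after the 9th (31 − 9).
Full months from June 2080 through May 2082 contribute their day counts.
Then 6 days into June 2082.
Total: 22 + 30 + 31 + 31 + 30 + 31 + 30 + 31 + 31 + 28 + 31 + 30 + 31 + 30 + 31 + 31 + 30 + 31 + 30 + 31 + 31 + 28 + 31 + 30 + 31 + 6 = 758.
The subtraction is earlier − later, so the result is −758 → -758.

-758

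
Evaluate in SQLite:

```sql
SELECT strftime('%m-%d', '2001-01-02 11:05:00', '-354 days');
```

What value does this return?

First apply '-354 days': 2001-01-02 11:05:00 → 2000-01-14 11:05:00.
`%m-%d` extracts the month-day: 01-14.

01-14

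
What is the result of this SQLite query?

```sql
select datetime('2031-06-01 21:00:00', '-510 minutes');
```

2031-06-01 12:30:00

510 minutes = 8h 30m; -510 minutes from 2031-06-01 21:00:00 is 2031-06-01 12:30:00.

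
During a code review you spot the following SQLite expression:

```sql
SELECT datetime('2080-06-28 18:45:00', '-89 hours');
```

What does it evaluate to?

2080-06-25 01:45:00

-89 hours from 2080-06-28 18:45:00 is 2080-06-25 01:45:00 (crosses midnight).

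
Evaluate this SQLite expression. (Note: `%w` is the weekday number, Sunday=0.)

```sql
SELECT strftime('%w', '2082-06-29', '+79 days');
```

3

First apply '+79 days': 2082-06-29 → 2082-09-16.
2082-09-16 is a Wednesday; with Sunday=0 that is 3.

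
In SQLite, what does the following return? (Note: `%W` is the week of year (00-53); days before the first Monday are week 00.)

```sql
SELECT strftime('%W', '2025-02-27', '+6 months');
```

34

First apply '+6 months': 2025-02-27 → 2025-08-27.
2025-08-27 is a Wednesday. SQLite's %W counts Mondays since the year started; the result is 34.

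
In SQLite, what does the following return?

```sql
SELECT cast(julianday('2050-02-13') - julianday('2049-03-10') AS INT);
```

340

21 days remain in March 2049 after the 10th (31 − 10).
Full months from April 2049 through January 2050 contribute their day counts.
Then 13 days into February 2050.
Total: 21 + 30 + 31 + 30 + 31 + 31 + 30 + 31 + 30 + 31 + 31 + 13 = 340.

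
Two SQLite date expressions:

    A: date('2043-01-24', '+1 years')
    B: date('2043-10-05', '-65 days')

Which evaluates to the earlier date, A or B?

A = 2044-01-24.
B = 2043-08-01.
B is earlier.

B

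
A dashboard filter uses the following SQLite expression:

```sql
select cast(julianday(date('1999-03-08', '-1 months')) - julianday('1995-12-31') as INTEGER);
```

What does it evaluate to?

1135

Adding -1 month to 1999-03-08 gives 1999-02-08.
0 days remain in December 1995 after the 31st (31 − 31).
Full months from January 1996 through January 1999 contribute their day counts.
Then 8 days into February 1999.
Total: 0 + 31 + 29 + 31 + 30 + 31 + 30 + 31 + 31 + 30 + 31 + 30 + 31 + 31 + 28 + 31 + 30 + 31 + 30 + 31 + 31 + 30 + 31 + 30 + 31 + 31 + 28 + 31 + 30 + 31 + 30 + 31 + 31 + 30 + 31 + 30 + 31 + 31 + 8 = 1135.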